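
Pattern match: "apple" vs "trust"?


Pattern of "apple": [0, 1, 1, 2, 3]
Pattern of "trust": [0, 1, 2, 3, 0]
Patterns do not match
Same pattern = No


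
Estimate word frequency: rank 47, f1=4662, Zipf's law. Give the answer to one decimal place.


Zipf's law: f(r) = f(1) / r
f(1) = 4662
f(47) = 4662 / 47
= 99.2 occurrences


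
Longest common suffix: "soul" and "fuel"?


Word 1: "soul"
Word 2: "fuel"
Comparing from end:
  Pos -1: 'l' == 'l'
  Pos -2: 'u' != 'e' (stop)
LCS = "l" (length 1)


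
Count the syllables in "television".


Word: "television"
Syllable breakdown: tel | e | vi | sion
Counting: 4 parts
= 4 syllables


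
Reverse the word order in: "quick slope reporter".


Original: "quick slope reporter"
Words (1..n): quick | slope | reporter
Reversed (n..1): reporter | slope | quick
Result = "reporter slope quick"


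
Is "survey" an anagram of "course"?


Word 1: "course" → sorted: ceorsu
Word 2: "survey" → sorted: ersuvy
Same letters? ceorsu != ersuvy
Anagram = No


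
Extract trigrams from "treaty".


Word: "treaty" (length 6)
Number of trigrams = 6 - 3 + 1 = 4
  Position 0: "tre"
  Position 1: "rea"
  Position 2: "eat"
  Position 3: "aty"
Trigrams = "tre", "rea", "eat", "aty"


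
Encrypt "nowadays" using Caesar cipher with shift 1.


Word: "nowadays"
Shift: 1
Each letter → (letter + shift) mod 26:
  'n' (13) + 1 = 14 → 'o'
  'o' (14) + 1 = 15 → 'p'
  'w' (22) + 1 = 23 → 'x'
  'a' (0) + 1 = 1 → 'b'
  'd' (3) + 1 = 4 → 'e'
  'a' (0) + 1 = 1 → 'b'
  'y' (24) + 1 = 25 → 'z'
  's' (18) + 1 = 19 → 't'
Result = "opxbebzt"


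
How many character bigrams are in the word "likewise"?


Word: "likewise" (length 8)
Number of 2-grams = length - 2 + 1 = 8 - 2 + 1
= 7


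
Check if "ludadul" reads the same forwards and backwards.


Word: "ludadul"
Reversed: "ludadul"
Forward == Backward? ludadul == ludadul
Palindrome = Yes


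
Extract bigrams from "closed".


Word: "closed" (length 6)
Number of bigrams = 6 - 2 + 1 = 5
  Position 0: "cl"
  Position 1: "lo"
  Position 2: "os"
  Position 3: "se"
  Position 4: "ed"
Bigrams = "cl", "lo", "os", "se", "ed"


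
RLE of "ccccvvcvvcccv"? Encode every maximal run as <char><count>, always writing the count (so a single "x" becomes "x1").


String: "ccccvvcvvcccv"
Scanning for consecutive runs:
  'c' x 4
  'v' x 2
  'c' x 1
  'v' x 2
  'c' x 3
  'v' x 1
RLE = "c4v2c1v2c3v1"


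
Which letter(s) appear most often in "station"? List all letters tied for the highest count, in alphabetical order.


Word: "station"
Letter counts:
  'a': 1
  'i': 1
  'n': 1
  'o': 1
  's': 1
  't': 2
Maximum count = 2
Most frequent = 't' (2 times each)


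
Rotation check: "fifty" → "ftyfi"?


Word: "fifty", Candidate: "ftyfi"
Method: check if candidate is substring of word+word
"fiftyfifty" contains "ftyfi"? Yes
Is rotation = Yes


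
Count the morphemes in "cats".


Word: "cats"
Morphemes: cat | -s
Each morpheme carries meaning
= 2 morphemes


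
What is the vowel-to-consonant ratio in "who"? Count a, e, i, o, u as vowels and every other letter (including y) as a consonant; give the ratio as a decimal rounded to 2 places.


Word: "who"
Vowels (a,e,i,o,u): 1
Consonants: 2
Ratio = 1/2
= 0.50


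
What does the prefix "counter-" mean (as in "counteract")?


Prefix: counter-
Example: counteract (counter- + act)
Meaning = against / opposite


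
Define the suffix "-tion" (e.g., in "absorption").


Suffix: -tion
Example: absorption (absorb + -tion, with a spelling change)
Meaning = act or process


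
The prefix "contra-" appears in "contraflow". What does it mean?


Prefix: contra-
As in: contraflow -> contra- + flow
Meaning = against


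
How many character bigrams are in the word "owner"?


Word: "owner" (length 5)
Number of 2-grams = length - 2 + 1 = 5 - 2 + 1
= 4


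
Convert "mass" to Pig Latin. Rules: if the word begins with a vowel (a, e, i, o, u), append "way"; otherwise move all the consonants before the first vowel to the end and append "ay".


Word: "mass"
Starts with consonant(s) → move to end, add 'ay'
Consonant cluster: "m"
Pig Latin = "assmay"


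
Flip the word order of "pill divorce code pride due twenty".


Original: "pill divorce code pride due twenty"
Words (1..n): pill | divorce | code | pride | due | twenty
Reversed (n..1): twenty | due | pride | code | divorce | pill
Result = "twenty due pride code divorce pill"


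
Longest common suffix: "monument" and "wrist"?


Word 1: "monument"
Word 2: "wrist"
Comparing from end:
  Pos -1: 't' == 't'
  Pos -2: 'n' != 's' (stop)
LCS = "t" (length 1)


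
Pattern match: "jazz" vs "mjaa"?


Pattern of "jazz": [0, 1, 2, 2]
Pattern of "mjaa": [0, 1, 2, 2]
Patterns match
Same pattern = Yes


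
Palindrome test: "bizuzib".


Word: "bizuzib"
Reversed: "bizuzib"
Forward == Backward? bizuzib == bizuzib
Palindrome = Yes


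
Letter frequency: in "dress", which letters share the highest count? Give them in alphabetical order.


Word: "dress"
Letter counts:
  'd': 1
  'e': 1
  'r': 1
  's': 2
Maximum count = 2
Most frequent = 's' (2 times each)


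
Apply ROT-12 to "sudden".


Word: "sudden"
Shift: 12
Each letter → (letter + shift) mod 26:
  's' (18) + 12 = 4 → 'e'
  'u' (20) + 12 = 6 → 'g'
  'd' (3) + 12 = 15 → 'p'
  'd' (3) + 12 = 15 → 'p'
  'e' (4) + 12 = 16 → 'q'
  'n' (13) + 12 = 25 → 'z'
Result = "egppqz"


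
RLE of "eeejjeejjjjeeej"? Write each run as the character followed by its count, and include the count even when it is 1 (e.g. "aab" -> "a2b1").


String: "eeejjeejjjjeeej"
Scanning for consecutive runs:
  'e' x 3
  'j' x 2
  'e' x 2
  'j' x 4
  'e' x 3
  'j' x 1
RLE = "e3j2e2j4e3j1"


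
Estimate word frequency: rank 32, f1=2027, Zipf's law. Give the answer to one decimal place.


Zipf's law: f(r) = f(1) / r
f(1) = 2027
f(32) = 2027 / 32
= 63.3 occurrences


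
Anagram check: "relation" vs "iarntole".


Word 1: "relation" → sorted: aeilnort
Word 2: "iarntole" → sorted: aeilnort
Same letters? aeilnort == aeilnort
Anagram = Yes


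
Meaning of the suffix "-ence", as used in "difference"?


Suffix: -ence
As in: difference -> differ + -ence
Meaning = state of


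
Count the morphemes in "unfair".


Word: "unfair"
Morphemes: un- / fair
Each morpheme carries meaning
= 2 morphemes


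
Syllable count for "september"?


Word: "september"
Syllable breakdown: sep | tem | ber
Counting: 3 parts
= 3 syllables


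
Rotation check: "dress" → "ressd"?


Word: "dress", Candidate: "ressd"
Method: check if candidate is substring of word+word
"dressdress" contains "ressd"? Yes
Is rotation = Yes


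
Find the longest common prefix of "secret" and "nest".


Word 1: "secret"
Word 2: "nest"
Comparing from start:
  Pos 0: 's' != 'n' (stop)
LCP = "" (length 0)


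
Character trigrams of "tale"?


Word: "tale" (length 4)
Number of trigrams = 4 - 3 + 1 = 2
  Position 0: "tal"
  Position 1: "ale"
Trigrams = "tal", "ale"


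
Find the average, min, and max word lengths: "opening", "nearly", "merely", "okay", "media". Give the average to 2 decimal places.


Lengths: "opening"=7, "nearly"=6, "merely"=6, "okay"=4, "media"=5
Sum = 28, Count = 5
Average = 28/5 = 5.60
= avg=5.60, min=4, max=7


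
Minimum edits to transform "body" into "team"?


Word 1: "body" (length 4)
Word 2: "team" (length 4)
One optimal edit sequence (insert/delete/substitute each cost 1):
  1. substitute 'b' -> 't'  (+1)
  2. substitute 'o' -> 'e'  (+1)
  3. substitute 'd' -> 'a'  (+1)
  4. substitute 'y' -> 'm'  (+1)
Total edit operations: 4
Edit distance = 4


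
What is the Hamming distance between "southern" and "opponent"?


Comparing character by character (same length = 8):
  Pos 0: 's' vs 'o' !=
  Pos 1: 'o' vs 'p' !=
  Pos 2: 'u' vs 'p' !=
  Pos 3: 't' vs 'o' !=
  Pos 4: 'h' vs 'n' !=
  Pos 5: 'e' vs 'e' =
  Pos 6: 'r' vs 'n' !=
  Pos 7: 'n' vs 't' !=
Hamming distance = 7


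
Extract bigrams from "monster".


Word: "monster" (length 7)
Number of bigrams = 7 - 2 + 1 = 6
  Position 0: "mo"
  Position 1: "on"
  Position 2: "ns"
  Position 3: "st"
  Position 4: "te"
  Position 5: "er"
Bigrams = "mo", "on", "ns", "st", "te", "er"


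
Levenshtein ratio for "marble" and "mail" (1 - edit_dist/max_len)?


Word 1: "marble" (length 6)
Word 2: "mail" (length 4)
One optimal edit sequence:
  1. keep 'm'
  2. keep 'a'
  3. delete 'r'  (+1)
  4. substitute 'b' -> 'i'  (+1)
  5. keep 'l'
  6. delete 'e'  (+1)
Edit distance = 3
Max length = max(6, 4) = 6
Similarity = 1 - 3/6
= 0.5000


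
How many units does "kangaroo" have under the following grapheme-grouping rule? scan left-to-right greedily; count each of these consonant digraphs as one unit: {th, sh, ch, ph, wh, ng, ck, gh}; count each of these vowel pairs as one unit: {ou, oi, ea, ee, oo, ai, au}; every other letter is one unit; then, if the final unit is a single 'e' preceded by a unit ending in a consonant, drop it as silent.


Word: "kangaroo" (8 letters)
Left-to-right scan:
  1. 'k' (letter)
  2. 'a' (letter)
  3. 'ng' (digraph)
  4. 'a' (letter)
  5. 'r' (letter)
  6. 'oo' (vowel-pair)
Units from scan: 6
Sound units = 6 units


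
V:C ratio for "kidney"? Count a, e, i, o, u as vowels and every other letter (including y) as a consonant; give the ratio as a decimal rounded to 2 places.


Word: "kidney"
Vowels (a,e,i,o,u): 2
Consonants: 4
Ratio = 2/4
= 0.50


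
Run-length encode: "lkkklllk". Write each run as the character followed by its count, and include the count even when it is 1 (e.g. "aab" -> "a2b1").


String: "lkkklllk"
Scanning for consecutive runs:
  'l' x 1
  'k' x 3
  'l' x 3
  'k' x 1
RLE = "l1k3l3k1"


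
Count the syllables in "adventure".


Word: "adventure"
Syllable breakdown: ad / ven / ture
Counting: 3 parts
= 3 syllables


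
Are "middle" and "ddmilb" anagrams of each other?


Word 1: "middle" → sorted: ddeilm
Word 2: "ddmilb" → sorted: bddilm
Same letters? ddeilm != bddilm
Anagram = No


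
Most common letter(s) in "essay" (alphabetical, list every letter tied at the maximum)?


Word: "essay"
Letter counts:
  'a': 1
  'e': 1
  's': 2
  'y': 1
Maximum count = 2
Most frequent = 's' (2 times each)


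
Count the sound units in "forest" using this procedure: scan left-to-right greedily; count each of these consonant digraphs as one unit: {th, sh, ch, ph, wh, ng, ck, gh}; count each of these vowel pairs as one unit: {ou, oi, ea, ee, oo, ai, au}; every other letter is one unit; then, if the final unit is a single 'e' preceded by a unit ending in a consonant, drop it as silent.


Word: "forest" (6 letters)
Left-to-right scan:
  (1) 'f' (letter)
  (2) 'o' (letter)
  (3) 'r' (letter)
  (4) 'e' (letter)
  (5) 's' (letter)
  (6) 't' (letter)
Units from scan: 6
Sound units = 6 units


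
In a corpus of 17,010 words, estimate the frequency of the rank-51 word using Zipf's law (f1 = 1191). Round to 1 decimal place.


Zipf's law: f(r) = f(1) / r
f(1) = 1191
f(51) = 1191 / 51
= 23.4 occurrences


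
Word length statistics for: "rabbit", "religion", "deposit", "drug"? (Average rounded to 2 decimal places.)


Lengths: "rabbit"=6, "religion"=8, "deposit"=7, "drug"=4
Sum = 25, Count = 4
Average = 25/4 = 6.25
= avg=6.25, min=4, max=8


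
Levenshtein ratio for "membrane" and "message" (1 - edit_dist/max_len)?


Word 1: "membrane" (length 8)
Word 2: "message" (length 7)
One optimal edit sequence:
  1. keep 'm'
  2. keep 'e'
  3. delete 'm'  (+1)
  4. substitute 'b' -> 's'  (+1)
  5. substitute 'r' -> 's'  (+1)
  6. keep 'a'
  7. substitute 'n' -> 'g'  (+1)
  8. keep 'e'
Edit distance = 4
Max length = max(8, 7) = 8
Similarity = 1 - 4/8
= 0.5000


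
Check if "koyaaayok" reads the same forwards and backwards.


Word: "koyaaayok"
Reversed: "koyaaayok"
Forward == Backward? koyaaayok == koyaaayok
Palindrome = Yes


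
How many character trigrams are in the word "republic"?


Word: "republic" (length 8)
Number of 3-grams = length - 3 + 1 = 8 - 3 + 1
= 6


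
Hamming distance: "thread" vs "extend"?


Comparing character by character (same length = 6):
  Pos 0: 't' vs 'e' !=
  Pos 1: 'h' vs 'x' !=
  Pos 2: 'r' vs 't' !=
  Pos 3: 'e' vs 'e' =
  Pos 4: 'a' vs 'n' !=
  Pos 5: 'd' vs 'd' =
Hamming distance = 4


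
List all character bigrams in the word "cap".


Word: "cap" (length 3)
Number of bigrams = 3 - 2 + 1 = 2
  Position 0: "ca"
  Position 1: "ap"
Bigrams = "ca", "ap"


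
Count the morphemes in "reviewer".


Word: "reviewer"
Morphemes: re- + view + -er
Each morpheme carries meaning
= 3 morphemes


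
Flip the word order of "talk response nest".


Original: "talk response nest"
Words (1..n): talk | response | nest
Reversed (n..1): nest | response | talk
Result = "nest response talk"


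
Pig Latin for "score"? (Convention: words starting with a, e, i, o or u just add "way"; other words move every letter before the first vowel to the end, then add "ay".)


Word: "score"
Starts with consonant(s) → move to end, add 'ay'
Consonant cluster: "sc"
Pig Latin = "orescay"


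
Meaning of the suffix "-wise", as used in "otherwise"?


Suffix: -wise
As in: otherwise -> other + -wise
Meaning = in the manner of


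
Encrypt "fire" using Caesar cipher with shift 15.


Word: "fire"
Shift: 15
Each letter → (letter + shift) mod 26:
  'f' (5) + 15 = 20 → 'u'
  'i' (8) + 15 = 23 → 'x'
  'r' (17) + 15 = 6 → 'g'
  'e' (4) + 15 = 19 → 't'
Result = "uxgt"


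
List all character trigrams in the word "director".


Word: "director" (length 8)
Number of trigrams = 8 - 3 + 1 = 6
  Position 0: "dir"
  Position 1: "ire"
  Position 2: "rec"
  Position 3: "ect"
  Position 4: "cto"
  Position 5: "tor"
Trigrams = "dir", "ire", "rec", "ect", "cto", "tor"


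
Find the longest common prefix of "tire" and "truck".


Word 1: "tire"
Word 2: "truck"
Comparing from start:
  Pos 0: 't' == 't'
  Pos 1: 'i' != 'r' (stop)
LCP = "t" (length 1)


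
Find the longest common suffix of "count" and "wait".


Word 1: "count"
Word 2: "wait"
Comparing from end:
  Pos -1: 't' == 't'
  Pos -2: 'n' != 'i' (stop)
LCS = "t" (length 1)


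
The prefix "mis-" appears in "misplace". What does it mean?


Prefix: mis-
Example: misplace (mis- + place)
Meaning = wrongly


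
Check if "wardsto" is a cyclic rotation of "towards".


Word: "towards", Candidate: "wardsto"
Method: check if candidate is substring of word+word
"towardstowards" contains "wardsto"? Yes
Is rotation = Yes


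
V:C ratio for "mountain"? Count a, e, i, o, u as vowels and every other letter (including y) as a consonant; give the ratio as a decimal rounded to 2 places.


Word: "mountain"
Vowels (a,e,i,o,u): 4
Consonants: 4
Ratio = 4/4
= 1.00


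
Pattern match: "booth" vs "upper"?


Pattern of "booth": [0, 1, 1, 2, 3]
Pattern of "upper": [0, 1, 1, 2, 3]
Patterns match
Same pattern = Yes


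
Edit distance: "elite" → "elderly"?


Word 1: "elite" (length 5)
Word 2: "elderly" (length 7)
One optimal edit sequence (insert/delete/substitute each cost 1):
  1. keep 'e'
  2. keep 'l'
  3. insert 'd'  (+1)
  4. insert 'e'  (+1)
  5. substitute 'i' -> 'r'  (+1)
  6. substitute 't' -> 'l'  (+1)
  7. substitute 'e' -> 'y'  (+1)
Total edit operations: 5
Edit distance = 5


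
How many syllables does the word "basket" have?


Word: "basket"
Syllable breakdown: bas | ket
Counting: 2 parts
= 2 syllables


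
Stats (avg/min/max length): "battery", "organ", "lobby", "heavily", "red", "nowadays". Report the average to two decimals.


Lengths: "battery"=7, "organ"=5, "lobby"=5, "heavily"=7, "red"=3, "nowadays"=8
Sum = 35, Count = 6
Average = 35/6 = 5.83
= avg=5.83, min=3, max=8


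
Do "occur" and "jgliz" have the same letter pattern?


Pattern of "occur": [0, 1, 1, 2, 3]
Pattern of "jgliz": [0, 1, 2, 3, 4]
Patterns do not match
Same pattern = No


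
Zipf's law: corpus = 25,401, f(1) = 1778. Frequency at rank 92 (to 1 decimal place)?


Zipf's law: f(r) = f(1) / r
f(1) = 1778
f(92) = 1778 / 92
= 19.3 occurrences


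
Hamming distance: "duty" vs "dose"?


Comparing character by character (same length = 4):
  Pos 0: 'd' vs 'd' =
  Pos 1: 'u' vs 'o' !=
  Pos 2: 't' vs 's' !=
  Pos 3: 'y' vs 'e' !=
Hamming distance = 3


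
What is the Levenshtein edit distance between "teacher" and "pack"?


Word 1: "teacher" (length 7)
Word 2: "pack" (length 4)
One optimal edit sequence (insert/delete/substitute each cost 1):
  1. delete 't'  (+1)
  2. substitute 'e' -> 'p'  (+1)
  3. keep 'a'
  4. keep 'c'
  5. delete 'h'  (+1)
  6. delete 'e'  (+1)
  7. substitute 'r' -> 'k'  (+1)
Total edit operations: 5
Edit distance = 5


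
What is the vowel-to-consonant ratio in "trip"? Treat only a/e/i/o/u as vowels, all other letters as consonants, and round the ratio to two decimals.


Word: "trip"
Vowels (a,e,i,o,u): 1
Consonants: 3
Ratio = 1/3
= 0.33


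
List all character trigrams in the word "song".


Word: "song" (length 4)
Number of trigrams = 4 - 3 + 1 = 2
  Position 0: "son"
  Position 1: "ong"
Trigrams = "son", "ong"


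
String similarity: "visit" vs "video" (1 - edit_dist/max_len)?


Word 1: "visit" (length 5)
Word 2: "video" (length 5)
One optimal edit sequence:
  1. keep 'v'
  2. keep 'i'
  3. substitute 's' -> 'd'  (+1)
  4. substitute 'i' -> 'e'  (+1)
  5. substitute 't' -> 'o'  (+1)
Edit distance = 3
Max length = max(5, 5) = 5
Similarity = 1 - 3/5
= 0.4000


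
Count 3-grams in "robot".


Word: "robot" (length 5)
Number of 3-grams = length - 3 + 1 = 5 - 3 + 1
= 3


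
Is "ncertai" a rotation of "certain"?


Word: "certain", Candidate: "ncertai"
Method: check if candidate is substring of word+word
"certaincertain" contains "ncertai"? Yes
Is rotation = Yes


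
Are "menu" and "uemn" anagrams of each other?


Word 1: "menu" → sorted: emnu
Word 2: "uemn" → sorted: emnu
Same letters? emnu == emnu
Anagram = Yes


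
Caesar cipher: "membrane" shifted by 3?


Word: "membrane"
Shift: 3
Each letter → (letter + shift) mod 26:
  'm' (12) + 3 = 15 → 'p'
  'e' (4) + 3 = 7 → 'h'
  'm' (12) + 3 = 15 → 'p'
  'b' (1) + 3 = 4 → 'e'
  'r' (17) + 3 = 20 → 'u'
  'a' (0) + 3 = 3 → 'd'
  'n' (13) + 3 = 16 → 'q'
  'e' (4) + 3 = 7 → 'h'
Result = "phpeudqh"


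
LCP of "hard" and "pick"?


Word 1: "hard"
Word 2: "pick"
Comparing from start:
  Pos 0: 'h' != 'p' (stop)
LCP = "" (length 0)


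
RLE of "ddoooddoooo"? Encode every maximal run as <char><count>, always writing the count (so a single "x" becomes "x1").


String: "ddoooddoooo"
Scanning for consecutive runs:
  'd' x 2
  'o' x 3
  'd' x 2
  'o' x 4
RLE = "d2o3d2o4"


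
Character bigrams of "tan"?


Word: "tan" (length 3)
Number of bigrams = 3 - 2 + 1 = 2
  Position 0: "ta"
  Position 1: "an"
Bigrams = "ta", "an"


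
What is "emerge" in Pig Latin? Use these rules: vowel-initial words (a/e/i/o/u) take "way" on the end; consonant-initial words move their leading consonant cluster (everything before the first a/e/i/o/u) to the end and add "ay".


Word: "emerge"
Starts with vowel → add 'way'
Pig Latin = "emergeway"


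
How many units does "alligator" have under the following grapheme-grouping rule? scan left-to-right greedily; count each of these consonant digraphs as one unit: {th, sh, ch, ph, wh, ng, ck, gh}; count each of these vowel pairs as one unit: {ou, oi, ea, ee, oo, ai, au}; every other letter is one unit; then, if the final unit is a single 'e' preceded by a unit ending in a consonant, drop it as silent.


Word: "alligator" (9 letters)
Left-to-right scan:
  (1) 'a' (letter)
  (2) 'l' (letter)
  (3) 'l' (letter)
  (4) 'i' (letter)
  (5) 'g' (letter)
  (6) 'a' (letter)
  (7) 't' (letter)
  (8) 'o' (letter)
  (9) 'r' (letter)
Units from scan: 9
Sound units = 9 units


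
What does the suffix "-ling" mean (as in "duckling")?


Suffix: -ling
Example: duckling = duck + -ling
Meaning = small / young


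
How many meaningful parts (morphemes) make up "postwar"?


Word: "postwar"
Morphemes: post- + war
Each morpheme carries meaning
= 2 morphemes


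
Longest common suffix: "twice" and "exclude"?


Word 1: "twice"
Word 2: "exclude"
Comparing from end:
  Pos -1: 'e' == 'e'
  Pos -2: 'c' != 'd' (stop)
LCS = "e" (length 1)


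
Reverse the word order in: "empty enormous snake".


Original: "empty enormous snake"
Words (1..n): empty | enormous | snake
Reversed (n..1): snake | enormous | empty
Result = "snake enormous empty"


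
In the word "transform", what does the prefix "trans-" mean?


Prefix: trans-
As in: transform -> trans- + form
Meaning = across


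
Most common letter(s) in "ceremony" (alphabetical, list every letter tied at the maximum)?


Word: "ceremony"
Letter counts:
  'c': 1
  'e': 2
  'm': 1
  'n': 1
  'o': 1
  'r': 1
  'y': 1
Maximum count = 2
Most frequent = 'e' (2 times each)


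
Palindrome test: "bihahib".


Word: "bihahib"
Reversed: "bihahib"
Forward == Backward? bihahib == bihahib
Palindrome = Yes


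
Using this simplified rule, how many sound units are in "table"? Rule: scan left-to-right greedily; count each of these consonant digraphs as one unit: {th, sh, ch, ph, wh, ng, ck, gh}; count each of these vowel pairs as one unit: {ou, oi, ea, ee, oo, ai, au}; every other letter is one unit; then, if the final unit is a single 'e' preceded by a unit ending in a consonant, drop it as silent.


Word: "table" (5 letters)
Left-to-right scan:
  (1) 't' (letter)
  (2) 'a' (letter)
  (3) 'b' (letter)
  (4) 'l' (letter)
  (5) 'e' (letter)
Units from scan: 5
Final unit is 'e' after a consonant -> drop as silent (-1)
Sound units = 4 units


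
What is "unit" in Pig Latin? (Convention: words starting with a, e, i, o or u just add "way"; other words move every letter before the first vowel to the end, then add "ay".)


Word: "unit"
Starts with vowel → add 'way'
Pig Latin = "unitway"


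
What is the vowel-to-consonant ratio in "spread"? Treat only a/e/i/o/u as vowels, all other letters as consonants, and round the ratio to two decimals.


Word: "spread"
Vowels (a,e,i,o,u): 2
Consonants: 4
Ratio = 2/4
= 0.50


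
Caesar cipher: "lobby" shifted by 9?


Word: "lobby"
Shift: 9
Each letter → (letter + shift) mod 26:
  'l' (11) + 9 = 20 → 'u'
  'o' (14) + 9 = 23 → 'x'
  'b' (1) + 9 = 10 → 'k'
  'b' (1) + 9 = 10 → 'k'
  'y' (24) + 9 = 7 → 'h'
Result = "uxkkh"


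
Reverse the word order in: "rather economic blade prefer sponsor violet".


Original: "rather economic blade prefer sponsor violet"
Words (1..n): rather | economic | blade | prefer | sponsor | violet
Reversed (n..1): violet | sponsor | prefer | blade | economic | rather
Result = "violet sponsor prefer blade economic rather"


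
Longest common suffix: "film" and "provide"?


Word 1: "film"
Word 2: "provide"
Comparing from end:
  Pos -1: 'm' != 'e' (stop)
LCS = "" (length 0)


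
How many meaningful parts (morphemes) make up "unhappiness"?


Word: "unhappiness"
Morphemes: un- | happi | -ness
Each morpheme carries meaning
= 3 morphemes


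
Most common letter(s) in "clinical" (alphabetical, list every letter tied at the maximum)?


Word: "clinical"
Letter counts:
  'a': 1
  'c': 2
  'i': 2
  'l': 2
  'n': 1
Maximum count = 2
Most frequent = 'c', 'i', 'l' (2 times each)


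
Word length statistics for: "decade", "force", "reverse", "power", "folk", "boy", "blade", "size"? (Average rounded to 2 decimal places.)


Lengths: "decade"=6, "force"=5, "reverse"=7, "power"=5, "folk"=4, "boy"=3, "blade"=5, "size"=4
Sum = 39, Count = 8
Average = 39/8 = 4.88
= avg=4.88, min=3, max=7


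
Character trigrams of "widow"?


Word: "widow" (length 5)
Number of trigrams = 5 - 3 + 1 = 3
  Position 0: "wid"
  Position 1: "ido"
  Position 2: "dow"
Trigrams = "wid", "ido", "dow"


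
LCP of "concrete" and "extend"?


Word 1: "concrete"
Word 2: "extend"
Comparing from start:
  Pos 0: 'c' != 'e' (stop)
LCP = "" (length 0)


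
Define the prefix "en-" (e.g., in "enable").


Prefix: en-
Example: enable = en- + able
Meaning = cause to / put into


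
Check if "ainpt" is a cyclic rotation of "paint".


Word: "paint", Candidate: "ainpt"
Method: check if candidate is substring of word+word
"paintpaint" contains "ainpt"? No
Is rotation = No


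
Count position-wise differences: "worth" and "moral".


Comparing character by character (same length = 5):
  Pos 0: 'w' vs 'm' !=
  Pos 1: 'o' vs 'o' =
  Pos 2: 'r' vs 'r' =
  Pos 3: 't' vs 'a' !=
  Pos 4: 'h' vs 'l' !=
Hamming distance = 3


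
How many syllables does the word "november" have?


Word: "november"
Syllable breakdown: no / vem / ber
Counting: 3 parts
= 3 syllables


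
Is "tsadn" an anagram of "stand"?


Word 1: "stand" → sorted: adnst
Word 2: "tsadn" → sorted: adnst
Same letters? adnst == adnst
Anagram = Yes


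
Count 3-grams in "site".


Word: "site" (length 4)
Number of 3-grams = length - 3 + 1 = 4 - 3 + 1
= 2


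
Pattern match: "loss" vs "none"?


Pattern of "loss": [0, 1, 2, 2]
Pattern of "none": [0, 1, 0, 2]
Patterns do not match
Same pattern = No


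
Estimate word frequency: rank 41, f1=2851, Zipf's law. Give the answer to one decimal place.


Zipf's law: f(r) = f(1) / r
f(1) = 2851
f(41) = 2851 / 41
= 69.5 occurrences


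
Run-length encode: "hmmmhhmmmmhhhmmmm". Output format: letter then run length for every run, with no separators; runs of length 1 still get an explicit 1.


String: "hmmmhhmmmmhhhmmmm"
Scanning for consecutive runs:
  'h' x 1
  'm' x 3
  'h' x 2
  'm' x 4
  'h' x 3
  'm' x 4
RLE = "h1m3h2m4h3m4"


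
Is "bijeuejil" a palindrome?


Word: "bijeuejil"
Reversed: "lijeuejib"
Forward == Backward? bijeuejil != lijeuejib
Palindrome = No


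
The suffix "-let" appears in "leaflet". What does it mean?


Suffix: -let
Example: leaflet = leaf + -let
Meaning = small


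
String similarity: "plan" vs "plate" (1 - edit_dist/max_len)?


Word 1: "plan" (length 4)
Word 2: "plate" (length 5)
One optimal edit sequence:
  1. keep 'p'
  2. keep 'l'
  3. keep 'a'
  4. insert 't'  (+1)
  5. substitute 'n' -> 'e'  (+1)
Edit distance = 2
Max length = max(4, 5) = 5
Similarity = 1 - 2/5
= 0.6000


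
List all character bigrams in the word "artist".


Word: "artist" (length 6)
Number of bigrams = 6 - 2 + 1 = 5
  Position 0: "ar"
  Position 1: "rt"
  Position 2: "ti"
  Position 3: "is"
  Position 4: "st"
Bigrams = "ar", "rt", "ti", "is", "st"


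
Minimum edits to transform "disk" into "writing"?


Word 1: "disk" (length 4)
Word 2: "writing" (length 7)
One optimal edit sequence (insert/delete/substitute each cost 1):
  1. insert 'w'  (+1)
  2. insert 'r'  (+1)
  3. insert 'i'  (+1)
  4. substitute 'd' -> 't'  (+1)
  5. keep 'i'
  6. substitute 's' -> 'n'  (+1)
  7. substitute 'k' -> 'g'  (+1)
Total edit operations: 6
Edit distance = 6


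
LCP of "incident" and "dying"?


Word 1: "incident"
Word 2: "dying"
Comparing from start:
  Pos 0: 'i' != 'd' (stop)
LCP = "" (length 0)


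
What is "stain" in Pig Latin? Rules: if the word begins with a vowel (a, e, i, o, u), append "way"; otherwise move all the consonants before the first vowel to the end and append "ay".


Word: "stain"
Starts with consonant(s) → move to end, add 'ay'
Consonant cluster: "st"
Pig Latin = "ainstay"


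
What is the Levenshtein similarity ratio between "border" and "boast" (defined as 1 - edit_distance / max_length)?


Word 1: "border" (length 6)
Word 2: "boast" (length 5)
One optimal edit sequence:
  1. keep 'b'
  2. keep 'o'
  3. delete 'r'  (+1)
  4. substitute 'd' -> 'a'  (+1)
  5. substitute 'e' -> 's'  (+1)
  6. substitute 'r' -> 't'  (+1)
Edit distance = 4
Max length = max(6, 5) = 6
Similarity = 1 - 4/6
= 0.3333


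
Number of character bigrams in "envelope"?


Word: "envelope" (length 8)
Number of 2-grams = length - 2 + 1 = 8 - 2 + 1
= 7


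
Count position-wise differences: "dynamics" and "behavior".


Comparing character by character (same length = 8):
  Pos 0: 'd' vs 'b' !=
  Pos 1: 'y' vs 'e' !=
  Pos 2: 'n' vs 'h' !=
  Pos 3: 'a' vs 'a' =
  Pos 4: 'm' vs 'v' !=
  Pos 5: 'i' vs 'i' =
  Pos 6: 'c' vs 'o' !=
  Pos 7: 's' vs 'r' !=
Hamming distance = 6


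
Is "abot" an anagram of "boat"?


Word 1: "boat" → sorted: abot
Word 2: "abot" → sorted: abot
Same letters? abot == abot
Anagram = Yes


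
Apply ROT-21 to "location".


Word: "location"
Shift: 21
Each letter → (letter + shift) mod 26:
  'l' (11) + 21 = 6 → 'g'
  'o' (14) + 21 = 9 → 'j'
  'c' (2) + 21 = 23 → 'x'
  'a' (0) + 21 = 21 → 'v'
  't' (19) + 21 = 14 → 'o'
  'i' (8) + 21 = 3 → 'd'
  'o' (14) + 21 = 9 → 'j'
  'n' (13) + 21 = 8 → 'i'
Result = "gjxvodji"


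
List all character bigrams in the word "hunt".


Word: "hunt" (length 4)
Number of bigrams = 4 - 2 + 1 = 3
  Position 0: "hu"
  Position 1: "un"
  Position 2: "nt"
Bigrams = "hu", "un", "nt"


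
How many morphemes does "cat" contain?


Word: "cat"
Morphemes: cat
Each morpheme carries meaning
= 1 morpheme


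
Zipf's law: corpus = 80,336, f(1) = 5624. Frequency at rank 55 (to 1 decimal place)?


Zipf's law: f(r) = f(1) / r
f(1) = 5624
f(55) = 5624 / 55
= 102.3 occurrences


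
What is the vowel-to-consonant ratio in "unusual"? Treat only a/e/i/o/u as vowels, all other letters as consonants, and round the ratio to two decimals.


Word: "unusual"
Vowels (a,e,i,o,u): 4
Consonants: 3
Ratio = 4/3
= 1.33


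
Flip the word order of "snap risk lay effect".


Original: "snap risk lay effect"
Words (1..n): snap | risk | lay | effect
Reversed (n..1): effect | lay | risk | snap
Result = "effect lay risk snap"


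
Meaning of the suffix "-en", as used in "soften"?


Suffix: -en
Example: soften = soft + -en
Meaning = to make / become


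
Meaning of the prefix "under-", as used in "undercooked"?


Prefix: under-
Example: undercooked = under- + cooked
Meaning = insufficient


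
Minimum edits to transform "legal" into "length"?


Word 1: "legal" (length 5)
Word 2: "length" (length 6)
One optimal edit sequence (insert/delete/substitute each cost 1):
  1. keep 'l'
  2. keep 'e'
  3. insert 'n'  (+1)
  4. keep 'g'
  5. substitute 'a' -> 't'  (+1)
  6. substitute 'l' -> 'h'  (+1)
Total edit operations: 3
Edit distance = 3


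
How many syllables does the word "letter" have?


Word: "letter"
Syllable breakdown: let | ter
Counting: 2 parts
= 2 syllables


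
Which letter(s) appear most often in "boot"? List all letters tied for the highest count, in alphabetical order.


Word: "boot"
Letter counts:
  'b': 1
  'o': 2
  't': 1
Maximum count = 2
Most frequent = 'o' (2 times each)


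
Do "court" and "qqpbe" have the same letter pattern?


Pattern of "court": [0, 1, 2, 3, 4]
Pattern of "qqpbe": [0, 0, 1, 2, 3]
Patterns do not match
Same pattern = No


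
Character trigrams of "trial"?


Word: "trial" (length 5)
Number of trigrams = 5 - 3 + 1 = 3
  Position 0: "tri"
  Position 1: "ria"
  Position 2: "ial"
Trigrams = "tri", "ria", "ial"


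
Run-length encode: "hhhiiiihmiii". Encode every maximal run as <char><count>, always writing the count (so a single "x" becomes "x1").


String: "hhhiiiihmiii"
Scanning for consecutive runs:
  'h' x 3
  'i' x 4
  'h' x 1
  'm' x 1
  'i' x 3
RLE = "h3i4h1m1i3"


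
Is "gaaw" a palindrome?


Word: "gaaw"
Reversed: "waag"
Forward == Backward? gaaw != waag
Palindrome = No


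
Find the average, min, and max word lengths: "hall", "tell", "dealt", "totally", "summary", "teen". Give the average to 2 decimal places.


Lengths: "hall"=4, "tell"=4, "dealt"=5, "totally"=7, "summary"=7, "teen"=4
Sum = 31, Count = 6
Average = 31/6 = 5.17
= avg=5.17, min=4, max=7


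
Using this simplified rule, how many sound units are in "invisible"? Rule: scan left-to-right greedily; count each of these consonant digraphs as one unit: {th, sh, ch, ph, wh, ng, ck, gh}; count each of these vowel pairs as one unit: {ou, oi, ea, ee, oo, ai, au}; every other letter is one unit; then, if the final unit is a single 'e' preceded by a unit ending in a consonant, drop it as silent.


Word: "invisible" (9 letters)
Left-to-right scan:
  1. 'i' (letter)
  2. 'n' (letter)
  3. 'v' (letter)
  4. 'i' (letter)
  5. 's' (letter)
  6. 'i' (letter)
  7. 'b' (letter)
  8. 'l' (letter)
  9. 'e' (letter)
Units from scan: 9
Final unit is 'e' after a consonant -> drop as silent (-1)
Sound units = 8 units


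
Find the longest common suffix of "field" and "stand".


Word 1: "field"
Word 2: "stand"
Comparing from end:
  Pos -1: 'd' == 'd'
  Pos -2: 'l' != 'n' (stop)
LCS = "d" (length 1)


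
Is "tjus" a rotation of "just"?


Word: "just", Candidate: "tjus"
Method: check if candidate is substring of word+word
"justjust" contains "tjus"? Yes
Is rotation = Yes


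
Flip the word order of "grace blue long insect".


Original: "grace blue long insect"
Words (1..n): grace | blue | long | insect
Reversed (n..1): insect | long | blue | grace
Result = "insect long blue grace"


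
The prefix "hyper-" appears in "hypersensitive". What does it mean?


Prefix: hyper-
As in: hypersensitive -> hyper- + sensitive
Meaning = over / excessive


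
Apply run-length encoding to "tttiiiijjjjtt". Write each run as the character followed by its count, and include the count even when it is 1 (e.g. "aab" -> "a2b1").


String: "tttiiiijjjjtt"
Scanning for consecutive runs:
  't' x 3
  'i' x 4
  'j' x 4
  't' x 2
RLE = "t3i4j4t2"


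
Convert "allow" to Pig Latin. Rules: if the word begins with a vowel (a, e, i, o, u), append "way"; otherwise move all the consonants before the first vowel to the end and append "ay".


Word: "allow"
Starts with vowel → add 'way'
Pig Latin = "allowway"


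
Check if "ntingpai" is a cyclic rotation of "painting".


Word: "painting", Candidate: "ntingpai"
Method: check if candidate is substring of word+word
"paintingpainting" contains "ntingpai"? Yes
Is rotation = Yes


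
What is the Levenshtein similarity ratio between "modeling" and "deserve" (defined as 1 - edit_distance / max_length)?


Word 1: "modeling" (length 8)
Word 2: "deserve" (length 7)
One optimal edit sequence:
  1. delete 'm'  (+1)
  2. delete 'o'  (+1)
  3. keep 'd'
  4. keep 'e'
  5. insert 's'  (+1)
  6. substitute 'l' -> 'e'  (+1)
  7. substitute 'i' -> 'r'  (+1)
  8. substitute 'n' -> 'v'  (+1)
  9. substitute 'g' -> 'e'  (+1)
Edit distance = 7
Max length = max(8, 7) = 8
Similarity = 1 - 7/8
= 0.1250


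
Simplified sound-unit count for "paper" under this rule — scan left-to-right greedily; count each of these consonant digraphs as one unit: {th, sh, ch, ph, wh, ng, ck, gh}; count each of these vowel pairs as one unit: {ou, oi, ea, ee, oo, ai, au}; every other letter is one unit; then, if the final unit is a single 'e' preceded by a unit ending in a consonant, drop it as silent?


Word: "paper" (5 letters)
Left-to-right scan:
  1. 'p' (letter)
  2. 'a' (letter)
  3. 'p' (letter)
  4. 'e' (letter)
  5. 'r' (letter)
Units from scan: 5
Sound units = 5 units


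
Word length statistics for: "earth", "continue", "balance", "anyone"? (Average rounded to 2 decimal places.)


Lengths: "earth"=5, "continue"=8, "balance"=7, "anyone"=6
Sum = 26, Count = 4
Average = 26/4 = 6.50
= avg=6.50, min=5, max=8


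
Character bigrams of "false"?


Word: "false" (length 5)
Number of bigrams = 5 - 2 + 1 = 4
  Position 0: "fa"
  Position 1: "al"
  Position 2: "ls"
  Position 3: "se"
Bigrams = "fa", "al", "ls", "se"


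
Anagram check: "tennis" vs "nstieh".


Word 1: "tennis" → sorted: einnst
Word 2: "nstieh" → sorted: ehinst
Same letters? einnst != ehinst
Anagram = No


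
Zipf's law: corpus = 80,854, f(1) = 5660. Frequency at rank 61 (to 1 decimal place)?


Zipf's law: f(r) = f(1) / r
f(1) = 5660
f(61) = 5660 / 61
= 92.8 occurrences


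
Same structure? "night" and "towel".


Pattern of "night": [0, 1, 2, 3, 4]
Pattern of "towel": [0, 1, 2, 3, 4]
Patterns match
Same pattern = Yes


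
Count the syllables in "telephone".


Word: "telephone"
Syllable breakdown: tel · e · phone
Counting: 3 parts
= 3 syllables


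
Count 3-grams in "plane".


Word: "plane" (length 5)
Number of 3-grams = length - 3 + 1 = 5 - 3 + 1
= 3


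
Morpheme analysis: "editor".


Word: "editor"
Morphemes: edit + -or
Each morpheme carries meaning
= 2 morphemes


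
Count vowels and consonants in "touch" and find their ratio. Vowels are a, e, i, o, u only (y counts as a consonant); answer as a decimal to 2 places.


Word: "touch"
Vowels (a,e,i,o,u): 2
Consonants: 3
Ratio = 2/3
= 0.67


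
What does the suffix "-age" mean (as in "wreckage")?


Suffix: -age
As in: wreckage -> wreck + -age
Meaning = result / collection


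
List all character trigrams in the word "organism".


Word: "organism" (length 8)
Number of trigrams = 8 - 3 + 1 = 6
  Position 0: "org"
  Position 1: "rga"
  Position 2: "gan"
  Position 3: "ani"
  Position 4: "nis"
  Position 5: "ism"
Trigrams = "org", "rga", "gan", "ani", "nis", "ism"


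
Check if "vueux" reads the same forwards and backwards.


Word: "vueux"
Reversed: "xueuv"
Forward == Backward? vueux != xueuv
Palindrome = No


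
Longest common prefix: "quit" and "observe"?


Word 1: "quit"
Word 2: "observe"
Comparing from start:
  Pos 0: 'q' != 'o' (stop)
LCP = "" (length 0)


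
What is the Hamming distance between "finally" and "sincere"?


Comparing character by character (same length = 7):
  Pos 0: 'f' vs 's' !=
  Pos 1: 'i' vs 'i' =
  Pos 2: 'n' vs 'n' =
  Pos 3: 'a' vs 'c' !=
  Pos 4: 'l' vs 'e' !=
  Pos 5: 'l' vs 'r' !=
  Pos 6: 'y' vs 'e' !=
Hamming distance = 5


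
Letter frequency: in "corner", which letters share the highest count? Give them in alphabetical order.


Word: "corner"
Letter counts:
  'c': 1
  'e': 1
  'n': 1
  'o': 1
  'r': 2
Maximum count = 2
Most frequent = 'r' (2 times each)


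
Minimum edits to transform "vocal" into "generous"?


Word 1: "vocal" (length 5)
Word 2: "generous" (length 8)
One optimal edit sequence (insert/delete/substitute each cost 1):
  1. insert 'g'  (+1)
  2. insert 'e'  (+1)
  3. insert 'n'  (+1)
  4. substitute 'v' -> 'e'  (+1)
  5. substitute 'o' -> 'r'  (+1)
  6. substitute 'c' -> 'o'  (+1)
  7. substitute 'a' -> 'u'  (+1)
  8. substitute 'l' -> 's'  (+1)
Total edit operations: 8
Edit distance = 8


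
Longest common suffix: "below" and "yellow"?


Word 1: "below"
Word 2: "yellow"
Comparing from end:
  Pos -1: 'w' == 'w'
  Pos -2: 'o' == 'o'
  Pos -3: 'l' == 'l'
  Pos -4: 'e' != 'l' (stop)
LCS = "low" (length 3)


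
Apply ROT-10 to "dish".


Word: "dish"
Shift: 10
Each letter → (letter + shift) mod 26:
  'd' (3) + 10 = 13 → 'n'
  'i' (8) + 10 = 18 → 's'
  's' (18) + 10 = 2 → 'c'
  'h' (7) + 10 = 17 → 'r'
Result = "nscr"


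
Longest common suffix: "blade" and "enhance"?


Word 1: "blade"
Word 2: "enhance"
Comparing from end:
  Pos -1: 'e' == 'e'
  Pos -2: 'd' != 'c' (stop)
LCS = "e" (length 1)


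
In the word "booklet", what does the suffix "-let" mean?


Suffix: -let
Example: booklet = book + -let
Meaning = small


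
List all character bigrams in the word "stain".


Word: "stain" (length 5)
Number of bigrams = 5 - 2 + 1 = 4
  Position 0: "st"
  Position 1: "ta"
  Position 2: "ai"
  Position 3: "in"
Bigrams = "st", "ta", "ai", "in"


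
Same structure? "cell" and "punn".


Pattern of "cell": [0, 1, 2, 2]
Pattern of "punn": [0, 1, 2, 2]
Patterns match
Same pattern = Yes


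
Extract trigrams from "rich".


Word: "rich" (length 4)
Number of trigrams = 4 - 3 + 1 = 2
  Position 0: "ric"
  Position 1: "ich"
Trigrams = "ric", "ich"
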